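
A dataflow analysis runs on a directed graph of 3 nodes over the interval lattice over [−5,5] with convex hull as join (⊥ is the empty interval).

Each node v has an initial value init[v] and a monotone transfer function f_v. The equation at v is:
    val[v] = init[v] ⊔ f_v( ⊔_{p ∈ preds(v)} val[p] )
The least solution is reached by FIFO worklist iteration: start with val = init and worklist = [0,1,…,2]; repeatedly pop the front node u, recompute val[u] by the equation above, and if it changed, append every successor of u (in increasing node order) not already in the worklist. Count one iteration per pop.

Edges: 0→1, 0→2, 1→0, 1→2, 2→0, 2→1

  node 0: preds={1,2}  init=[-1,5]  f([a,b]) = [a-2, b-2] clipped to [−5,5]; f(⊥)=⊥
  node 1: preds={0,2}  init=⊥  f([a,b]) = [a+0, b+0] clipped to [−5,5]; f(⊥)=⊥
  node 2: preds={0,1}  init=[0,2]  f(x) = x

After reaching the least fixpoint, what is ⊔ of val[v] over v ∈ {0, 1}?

[-5,5]

Worklist (11 pops):
  #1 pop 0: in=[0,2] → [-2,5] (was [-1,5]); enqueue []
  #2 pop 1: in=[-2,5] → [-2,5] (was ⊥); enqueue [0]
  #3 pop 2: in=[-2,5] → [-2,5] (was [0,2]); enqueue [1]
  #4 pop 0: in=[-2,5] → [-4,5] (was [-2,5]); enqueue [2]
  #5 pop 1: in=[-4,5] → [-4,5] (was [-2,5]); enqueue [0]
  #6 pop 2: in=[-4,5] → [-4,5] (was [-2,5]); enqueue [1]
  #7 pop 0: in=[-4,5] → [-5,5] (was [-4,5]); enqueue [2]
  #8 pop 1: in=[-5,5] → [-5,5] (was [-4,5]); enqueue [0]
  #9 pop 2: in=[-5,5] → [-5,5] (was [-4,5]); enqueue [1]
  #10 pop 0: in=[-5,5] → [-5,5] (no change)
  #11 pop 1: in=[-5,5] → [-5,5] (no change)

Fixpoint:
  val[0] = [-5,5]
  val[1] = [-5,5]
  val[2] = [-5,5]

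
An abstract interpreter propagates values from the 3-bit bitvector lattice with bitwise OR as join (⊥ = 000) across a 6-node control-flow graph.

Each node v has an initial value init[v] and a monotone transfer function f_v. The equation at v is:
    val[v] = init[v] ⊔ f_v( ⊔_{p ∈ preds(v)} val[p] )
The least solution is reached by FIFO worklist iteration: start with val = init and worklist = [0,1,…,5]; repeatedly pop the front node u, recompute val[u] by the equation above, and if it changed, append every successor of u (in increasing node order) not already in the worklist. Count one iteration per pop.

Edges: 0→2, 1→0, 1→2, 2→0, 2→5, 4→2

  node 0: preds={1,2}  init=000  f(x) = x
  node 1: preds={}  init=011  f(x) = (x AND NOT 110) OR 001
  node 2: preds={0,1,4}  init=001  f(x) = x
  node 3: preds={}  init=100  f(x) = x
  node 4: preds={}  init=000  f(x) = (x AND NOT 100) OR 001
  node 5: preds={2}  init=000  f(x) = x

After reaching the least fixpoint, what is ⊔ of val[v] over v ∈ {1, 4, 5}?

Iteration log — 8 steps:
  step 1. node 0  ⊔preds=011  new=011  old=000  +wl: 
  step 2. node 1  ⊔preds=000  new=011  stable
  step 3. node 2  ⊔preds=011  new=011  old=001  +wl: 0
  step 4. node 3  ⊔preds=000  new=100  stable
  step 5. node 4  ⊔preds=000  new=001  old=000  +wl: 2
  step 6. node 5  ⊔preds=011  new=011  old=000  +wl: 
  step 7. node 0  ⊔preds=011  new=011  stable
  step 8. node 2  ⊔preds=011  new=011  stable

Least fixpoint reached:
  node 0: 011
  node 1: 011
  node 2: 011
  node 3: 100
  node 4: 001
  node 5: 011

011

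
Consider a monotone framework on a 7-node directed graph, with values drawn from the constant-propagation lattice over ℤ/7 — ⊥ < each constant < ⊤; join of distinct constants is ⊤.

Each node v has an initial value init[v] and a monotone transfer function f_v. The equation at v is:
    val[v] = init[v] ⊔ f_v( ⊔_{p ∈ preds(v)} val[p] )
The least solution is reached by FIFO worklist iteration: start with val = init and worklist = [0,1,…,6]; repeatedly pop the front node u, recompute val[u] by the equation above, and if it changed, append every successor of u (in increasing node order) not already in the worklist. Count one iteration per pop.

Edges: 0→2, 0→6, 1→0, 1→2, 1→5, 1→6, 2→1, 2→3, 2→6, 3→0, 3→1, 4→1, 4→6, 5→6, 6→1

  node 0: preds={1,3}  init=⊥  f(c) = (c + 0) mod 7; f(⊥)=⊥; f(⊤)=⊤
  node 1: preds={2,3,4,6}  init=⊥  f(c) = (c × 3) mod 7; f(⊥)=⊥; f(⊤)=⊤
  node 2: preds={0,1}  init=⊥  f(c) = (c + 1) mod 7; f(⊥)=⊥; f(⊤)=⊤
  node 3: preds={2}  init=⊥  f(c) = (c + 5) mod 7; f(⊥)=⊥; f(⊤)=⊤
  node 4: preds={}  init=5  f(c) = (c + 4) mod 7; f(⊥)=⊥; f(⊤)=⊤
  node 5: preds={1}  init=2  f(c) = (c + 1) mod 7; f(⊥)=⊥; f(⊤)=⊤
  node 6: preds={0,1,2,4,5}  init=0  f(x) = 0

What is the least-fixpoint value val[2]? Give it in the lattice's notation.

Iteration log — 11 steps:
  step 1. node 0  ⊔preds=⊥  new=⊥  stable
  step 2. node 1  ⊔preds=⊤  new=⊤  old=⊥  +wl: 0
  step 3. node 2  ⊔preds=⊤  new=⊤  old=⊥  +wl: 1
  step 4. node 3  ⊔preds=⊤  new=⊤  old=⊥  +wl: 
  step 5. node 4  ⊔preds=⊥  new=5  stable
  step 6. node 5  ⊔preds=⊤  new=⊤  old=2  +wl: 
  step 7. node 6  ⊔preds=⊤  new=0  stable
  step 8. node 0  ⊔preds=⊤  new=⊤  old=⊥  +wl: 2,6
  step 9. node 1  ⊔preds=⊤  new=⊤  stable
  step 10. node 2  ⊔preds=⊤  new=⊤  stable
  step 11. node 6  ⊔preds=⊤  new=0  stable

Least fixpoint reached:
  node 0: ⊤
  node 1: ⊤
  node 2: ⊤
  node 3: ⊤
  node 4: 5
  node 5: ⊤
  node 6: 0

⊤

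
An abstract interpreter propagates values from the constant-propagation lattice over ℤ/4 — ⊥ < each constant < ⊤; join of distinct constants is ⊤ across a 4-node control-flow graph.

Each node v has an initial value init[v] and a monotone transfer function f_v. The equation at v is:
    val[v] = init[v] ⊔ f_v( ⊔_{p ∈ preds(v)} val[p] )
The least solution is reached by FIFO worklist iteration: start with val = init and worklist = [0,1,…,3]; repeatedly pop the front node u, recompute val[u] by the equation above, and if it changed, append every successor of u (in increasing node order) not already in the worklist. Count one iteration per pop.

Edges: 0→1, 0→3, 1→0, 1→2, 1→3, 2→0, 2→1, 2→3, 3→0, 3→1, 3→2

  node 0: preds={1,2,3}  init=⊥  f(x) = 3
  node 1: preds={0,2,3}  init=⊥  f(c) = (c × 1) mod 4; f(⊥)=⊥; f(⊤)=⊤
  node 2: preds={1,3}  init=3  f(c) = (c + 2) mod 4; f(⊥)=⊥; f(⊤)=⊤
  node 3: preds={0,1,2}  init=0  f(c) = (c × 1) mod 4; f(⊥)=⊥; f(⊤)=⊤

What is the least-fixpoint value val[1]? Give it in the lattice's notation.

Worklist (7 pops):
  #1 pop 0: in=⊤ → 3 (was ⊥); enqueue []
  #2 pop 1: in=⊤ → ⊤ (was ⊥); enqueue [0]
  #3 pop 2: in=⊤ → ⊤ (was 3); enqueue [1]
  #4 pop 3: in=⊤ → ⊤ (was 0); enqueue [2]
  #5 pop 0: in=⊤ → 3 (no change)
  #6 pop 1: in=⊤ → ⊤ (no change)
  #7 pop 2: in=⊤ → ⊤ (no change)

Fixpoint:
  val[0] = 3
  val[1] = ⊤
  val[2] = ⊤
  val[3] = ⊤

⊤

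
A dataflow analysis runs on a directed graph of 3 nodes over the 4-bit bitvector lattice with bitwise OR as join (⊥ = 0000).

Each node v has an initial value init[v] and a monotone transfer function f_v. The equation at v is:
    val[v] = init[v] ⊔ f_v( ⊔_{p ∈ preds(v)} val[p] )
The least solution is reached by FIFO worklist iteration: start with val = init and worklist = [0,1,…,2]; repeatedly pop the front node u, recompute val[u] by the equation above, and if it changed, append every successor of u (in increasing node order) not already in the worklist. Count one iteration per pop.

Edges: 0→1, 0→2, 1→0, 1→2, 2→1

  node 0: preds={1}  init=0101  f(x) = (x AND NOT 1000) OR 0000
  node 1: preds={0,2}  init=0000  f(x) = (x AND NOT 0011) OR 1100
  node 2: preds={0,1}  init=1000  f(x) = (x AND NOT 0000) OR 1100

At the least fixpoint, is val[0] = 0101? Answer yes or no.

yes

Worklist (5 pops):
  #1 pop 0: in=0000 → 0101 (no change)
  #2 pop 1: in=1101 → 1100 (was 0000); enqueue [0]
  #3 pop 2: in=1101 → 1101 (was 1000); enqueue [1]
  #4 pop 0: in=1100 → 0101 (no change)
  #5 pop 1: in=1101 → 1100 (no change)

Fixpoint:
  val[0] = 0101
  val[1] = 1100
  val[2] = 1101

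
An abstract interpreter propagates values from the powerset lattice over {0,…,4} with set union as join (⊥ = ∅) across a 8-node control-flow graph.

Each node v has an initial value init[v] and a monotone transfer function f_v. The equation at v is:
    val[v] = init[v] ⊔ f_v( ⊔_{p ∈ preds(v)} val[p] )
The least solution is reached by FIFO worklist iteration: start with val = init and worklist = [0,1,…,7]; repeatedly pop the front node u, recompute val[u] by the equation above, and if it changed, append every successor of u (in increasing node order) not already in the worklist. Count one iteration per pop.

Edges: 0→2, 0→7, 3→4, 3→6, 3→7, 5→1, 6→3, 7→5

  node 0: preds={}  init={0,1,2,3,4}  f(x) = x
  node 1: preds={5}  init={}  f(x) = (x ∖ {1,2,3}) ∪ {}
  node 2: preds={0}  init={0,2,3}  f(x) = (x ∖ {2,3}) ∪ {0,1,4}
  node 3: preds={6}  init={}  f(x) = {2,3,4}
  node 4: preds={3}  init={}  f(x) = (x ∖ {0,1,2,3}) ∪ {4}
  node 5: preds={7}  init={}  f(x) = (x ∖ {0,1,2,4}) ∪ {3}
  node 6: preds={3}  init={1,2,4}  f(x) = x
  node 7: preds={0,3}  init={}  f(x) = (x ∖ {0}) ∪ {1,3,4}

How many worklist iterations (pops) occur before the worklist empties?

11

Worklist (11 pops):
  #1 pop 0: in={} → {0,1,2,3,4} (no change)
  #2 pop 1: in={} → {} (no change)
  #3 pop 2: in={0,1,2,3,4} → {0,1,2,3,4} (was {0,2,3}); enqueue []
  #4 pop 3: in={1,2,4} → {2,3,4} (was {}); enqueue []
  #5 pop 4: in={2,3,4} → {4} (was {}); enqueue []
  #6 pop 5: in={} → {3} (was {}); enqueue [1]
  #7 pop 6: in={2,3,4} → {1,2,3,4} (was {1,2,4}); enqueue [3]
  #8 pop 7: in={0,1,2,3,4} → {1,2,3,4} (was {}); enqueue [5]
  #9 pop 1: in={3} → {} (no change)
  #10 pop 3: in={1,2,3,4} → {2,3,4} (no change)
  #11 pop 5: in={1,2,3,4} → {3} (no change)

Fixpoint:
  val[0] = {0,1,2,3,4}
  val[1] = {}
  val[2] = {0,1,2,3,4}
  val[3] = {2,3,4}
  val[4] = {4}
  val[5] = {3}
  val[6] = {1,2,3,4}
  val[7] = {1,2,3,4}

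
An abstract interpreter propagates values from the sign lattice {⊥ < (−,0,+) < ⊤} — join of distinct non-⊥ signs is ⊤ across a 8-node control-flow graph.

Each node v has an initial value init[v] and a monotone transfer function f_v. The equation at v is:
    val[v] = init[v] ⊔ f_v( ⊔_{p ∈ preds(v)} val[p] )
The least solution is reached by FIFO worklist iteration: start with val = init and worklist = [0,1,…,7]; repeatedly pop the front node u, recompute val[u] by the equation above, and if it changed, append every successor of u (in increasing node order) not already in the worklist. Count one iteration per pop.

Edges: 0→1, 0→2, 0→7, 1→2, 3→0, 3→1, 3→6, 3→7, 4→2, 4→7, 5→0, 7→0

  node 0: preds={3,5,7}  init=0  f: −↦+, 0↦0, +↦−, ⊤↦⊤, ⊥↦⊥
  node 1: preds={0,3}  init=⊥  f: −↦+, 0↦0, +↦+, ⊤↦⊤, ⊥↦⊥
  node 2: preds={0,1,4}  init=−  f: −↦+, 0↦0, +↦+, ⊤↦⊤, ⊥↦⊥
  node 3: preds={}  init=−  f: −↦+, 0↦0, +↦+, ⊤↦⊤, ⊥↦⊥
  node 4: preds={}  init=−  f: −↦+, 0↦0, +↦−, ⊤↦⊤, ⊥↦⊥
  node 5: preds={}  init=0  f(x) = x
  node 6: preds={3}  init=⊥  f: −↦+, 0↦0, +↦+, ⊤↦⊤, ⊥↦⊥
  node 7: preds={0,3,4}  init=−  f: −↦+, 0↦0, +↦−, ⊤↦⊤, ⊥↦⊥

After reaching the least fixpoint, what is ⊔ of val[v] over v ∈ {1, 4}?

⊤

Trace (9 dequeues):
  [1] u=0 | in ⊤ | out ⊤ | prev 0 | push {}
  [2] u=1 | in ⊤ | out ⊤ | prev ⊥ | push {}
  [3] u=2 | in ⊤ | out ⊤ | prev − | push {}
  [4] u=3 | in ⊥ | out − | ==
  [5] u=4 | in ⊥ | out − | ==
  [6] u=5 | in ⊥ | out 0 | ==
  [7] u=6 | in − | out + | prev ⊥ | push {}
  [8] u=7 | in ⊤ | out ⊤ | prev − | push {0}
  [9] u=0 | in ⊤ | out ⊤ | ==

Converged values:
  [0] ⊤
  [1] ⊤
  [2] ⊤
  [3] −
  [4] −
  [5] 0
  [6] +
  [7] ⊤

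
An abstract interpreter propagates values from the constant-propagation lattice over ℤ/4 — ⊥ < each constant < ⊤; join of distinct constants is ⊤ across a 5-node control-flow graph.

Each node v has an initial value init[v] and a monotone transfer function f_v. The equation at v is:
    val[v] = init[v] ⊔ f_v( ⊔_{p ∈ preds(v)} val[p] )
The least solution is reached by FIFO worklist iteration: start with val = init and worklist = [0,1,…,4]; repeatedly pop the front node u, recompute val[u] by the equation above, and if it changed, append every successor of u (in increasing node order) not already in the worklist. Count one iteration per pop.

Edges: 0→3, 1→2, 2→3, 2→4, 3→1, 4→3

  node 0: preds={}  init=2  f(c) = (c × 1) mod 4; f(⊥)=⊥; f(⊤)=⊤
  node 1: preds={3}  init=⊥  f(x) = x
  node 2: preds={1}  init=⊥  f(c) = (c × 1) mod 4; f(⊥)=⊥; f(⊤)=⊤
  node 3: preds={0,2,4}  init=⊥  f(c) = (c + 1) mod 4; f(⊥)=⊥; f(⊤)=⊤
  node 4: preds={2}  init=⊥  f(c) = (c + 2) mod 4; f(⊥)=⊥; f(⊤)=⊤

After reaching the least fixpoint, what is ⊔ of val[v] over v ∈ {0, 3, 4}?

Iteration log — 15 steps:
  step 1. node 0  ⊔preds=⊥  new=2  stable
  step 2. node 1  ⊔preds=⊥  new=⊥  stable
  step 3. node 2  ⊔preds=⊥  new=⊥  stable
  step 4. node 3  ⊔preds=2  new=3  old=⊥  +wl: 1
  step 5. node 4  ⊔preds=⊥  new=⊥  stable
  step 6. node 1  ⊔preds=3  new=3  old=⊥  +wl: 2
  step 7. node 2  ⊔preds=3  new=3  old=⊥  +wl: 3,4
  step 8. node 3  ⊔preds=⊤  new=⊤  old=3  +wl: 1
  step 9. node 4  ⊔preds=3  new=1  old=⊥  +wl: 3
  step 10. node 1  ⊔preds=⊤  new=⊤  old=3  +wl: 2
  step 11. node 3  ⊔preds=⊤  new=⊤  stable
  step 12. node 2  ⊔preds=⊤  new=⊤  old=3  +wl: 3,4
  step 13. node 3  ⊔preds=⊤  new=⊤  stable
  step 14. node 4  ⊔preds=⊤  new=⊤  old=1  +wl: 3
  step 15. node 3  ⊔preds=⊤  new=⊤  stable

Least fixpoint reached:
  node 0: 2
  node 1: ⊤
  node 2: ⊤
  node 3: ⊤
  node 4: ⊤

⊤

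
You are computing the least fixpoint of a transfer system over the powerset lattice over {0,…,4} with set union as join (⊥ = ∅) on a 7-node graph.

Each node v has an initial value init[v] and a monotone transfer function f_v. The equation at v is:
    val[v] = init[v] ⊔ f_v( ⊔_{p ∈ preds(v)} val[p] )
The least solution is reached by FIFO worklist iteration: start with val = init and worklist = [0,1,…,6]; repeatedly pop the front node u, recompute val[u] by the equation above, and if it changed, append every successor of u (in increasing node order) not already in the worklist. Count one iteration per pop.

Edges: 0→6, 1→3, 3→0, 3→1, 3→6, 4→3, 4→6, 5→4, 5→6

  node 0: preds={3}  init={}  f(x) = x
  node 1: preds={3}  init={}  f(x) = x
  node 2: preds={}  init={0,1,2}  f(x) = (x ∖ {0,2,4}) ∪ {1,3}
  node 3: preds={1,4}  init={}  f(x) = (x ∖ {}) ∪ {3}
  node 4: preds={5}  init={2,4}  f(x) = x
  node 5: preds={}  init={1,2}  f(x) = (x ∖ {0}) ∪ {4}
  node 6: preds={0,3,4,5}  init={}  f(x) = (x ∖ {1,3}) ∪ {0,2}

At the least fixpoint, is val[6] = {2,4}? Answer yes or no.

Worklist (16 pops):
  #1 pop 0: in={} → {} (no change)
  #2 pop 1: in={} → {} (no change)
  #3 pop 2: in={} → {0,1,2,3} (was {0,1,2}); enqueue []
  #4 pop 3: in={2,4} → {2,3,4} (was {}); enqueue [0,1]
  #5 pop 4: in={1,2} → {1,2,4} (was {2,4}); enqueue [3]
  #6 pop 5: in={} → {1,2,4} (was {1,2}); enqueue [4]
  #7 pop 6: in={1,2,3,4} → {0,2,4} (was {}); enqueue []
  #8 pop 0: in={2,3,4} → {2,3,4} (was {}); enqueue [6]
  #9 pop 1: in={2,3,4} → {2,3,4} (was {}); enqueue []
  #10 pop 3: in={1,2,3,4} → {1,2,3,4} (was {2,3,4}); enqueue [0,1]
  #11 pop 4: in={1,2,4} → {1,2,4} (no change)
  #12 pop 6: in={1,2,3,4} → {0,2,4} (no change)
  #13 pop 0: in={1,2,3,4} → {1,2,3,4} (was {2,3,4}); enqueue [6]
  #14 pop 1: in={1,2,3,4} → {1,2,3,4} (was {2,3,4}); enqueue [3]
  #15 pop 6: in={1,2,3,4} → {0,2,4} (no change)
  #16 pop 3: in={1,2,3,4} → {1,2,3,4} (no change)

Fixpoint:
  val[0] = {1,2,3,4}
  val[1] = {1,2,3,4}
  val[2] = {0,1,2,3}
  val[3] = {1,2,3,4}
  val[4] = {1,2,4}
  val[5] = {1,2,4}
  val[6] = {0,2,4}

no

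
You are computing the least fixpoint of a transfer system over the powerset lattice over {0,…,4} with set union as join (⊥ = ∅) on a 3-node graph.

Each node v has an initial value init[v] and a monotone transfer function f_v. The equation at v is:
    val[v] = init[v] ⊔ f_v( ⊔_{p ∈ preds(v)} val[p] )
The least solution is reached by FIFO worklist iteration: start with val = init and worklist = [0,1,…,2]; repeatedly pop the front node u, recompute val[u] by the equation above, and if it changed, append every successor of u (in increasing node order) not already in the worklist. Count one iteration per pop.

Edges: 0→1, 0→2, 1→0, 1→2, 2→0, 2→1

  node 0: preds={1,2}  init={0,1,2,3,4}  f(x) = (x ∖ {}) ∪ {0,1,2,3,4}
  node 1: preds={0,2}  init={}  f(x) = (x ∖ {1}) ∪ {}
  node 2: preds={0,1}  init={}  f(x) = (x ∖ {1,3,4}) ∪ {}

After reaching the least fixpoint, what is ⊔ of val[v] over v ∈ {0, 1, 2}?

{0,1,2,3,4}

Iteration log — 5 steps:
  step 1. node 0  ⊔preds={}  new={0,1,2,3,4}  stable
  step 2. node 1  ⊔preds={0,1,2,3,4}  new={0,2,3,4}  old={}  +wl: 0
  step 3. node 2  ⊔preds={0,1,2,3,4}  new={0,2}  old={}  +wl: 1
  step 4. node 0  ⊔preds={0,2,3,4}  new={0,1,2,3,4}  stable
  step 5. node 1  ⊔preds={0,1,2,3,4}  new={0,2,3,4}  stable

Least fixpoint reached:
  node 0: {0,1,2,3,4}
  node 1: {0,2,3,4}
  node 2: {0,2}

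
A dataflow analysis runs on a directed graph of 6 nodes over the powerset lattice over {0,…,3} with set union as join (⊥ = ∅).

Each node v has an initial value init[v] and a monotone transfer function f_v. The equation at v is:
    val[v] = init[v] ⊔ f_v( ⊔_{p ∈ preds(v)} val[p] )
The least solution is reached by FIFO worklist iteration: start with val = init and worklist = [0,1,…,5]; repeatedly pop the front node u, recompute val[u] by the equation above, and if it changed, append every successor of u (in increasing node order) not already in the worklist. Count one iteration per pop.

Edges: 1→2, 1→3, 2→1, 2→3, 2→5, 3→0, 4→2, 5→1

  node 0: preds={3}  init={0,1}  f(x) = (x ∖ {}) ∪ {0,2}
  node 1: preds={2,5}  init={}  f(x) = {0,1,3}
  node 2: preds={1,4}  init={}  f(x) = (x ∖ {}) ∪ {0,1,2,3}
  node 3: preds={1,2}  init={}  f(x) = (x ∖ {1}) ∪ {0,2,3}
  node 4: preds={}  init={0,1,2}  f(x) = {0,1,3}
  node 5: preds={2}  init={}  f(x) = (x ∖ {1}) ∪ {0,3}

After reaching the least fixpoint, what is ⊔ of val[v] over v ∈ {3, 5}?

Iteration log — 9 steps:
  step 1. node 0  ⊔preds={}  new={0,1,2}  old={0,1}  +wl: 
  step 2. node 1  ⊔preds={}  new={0,1,3}  old={}  +wl: 
  step 3. node 2  ⊔preds={0,1,2,3}  new={0,1,2,3}  old={}  +wl: 1
  step 4. node 3  ⊔preds={0,1,2,3}  new={0,2,3}  old={}  +wl: 0
  step 5. node 4  ⊔preds={}  new={0,1,2,3}  old={0,1,2}  +wl: 2
  step 6. node 5  ⊔preds={0,1,2,3}  new={0,2,3}  old={}  +wl: 
  step 7. node 1  ⊔preds={0,1,2,3}  new={0,1,3}  stable
  step 8. node 0  ⊔preds={0,2,3}  new={0,1,2,3}  old={0,1,2}  +wl: 
  step 9. node 2  ⊔preds={0,1,2,3}  new={0,1,2,3}  stable

Least fixpoint reached:
  node 0: {0,1,2,3}
  node 1: {0,1,3}
  node 2: {0,1,2,3}
  node 3: {0,2,3}
  node 4: {0,1,2,3}
  node 5: {0,2,3}

{0,2,3}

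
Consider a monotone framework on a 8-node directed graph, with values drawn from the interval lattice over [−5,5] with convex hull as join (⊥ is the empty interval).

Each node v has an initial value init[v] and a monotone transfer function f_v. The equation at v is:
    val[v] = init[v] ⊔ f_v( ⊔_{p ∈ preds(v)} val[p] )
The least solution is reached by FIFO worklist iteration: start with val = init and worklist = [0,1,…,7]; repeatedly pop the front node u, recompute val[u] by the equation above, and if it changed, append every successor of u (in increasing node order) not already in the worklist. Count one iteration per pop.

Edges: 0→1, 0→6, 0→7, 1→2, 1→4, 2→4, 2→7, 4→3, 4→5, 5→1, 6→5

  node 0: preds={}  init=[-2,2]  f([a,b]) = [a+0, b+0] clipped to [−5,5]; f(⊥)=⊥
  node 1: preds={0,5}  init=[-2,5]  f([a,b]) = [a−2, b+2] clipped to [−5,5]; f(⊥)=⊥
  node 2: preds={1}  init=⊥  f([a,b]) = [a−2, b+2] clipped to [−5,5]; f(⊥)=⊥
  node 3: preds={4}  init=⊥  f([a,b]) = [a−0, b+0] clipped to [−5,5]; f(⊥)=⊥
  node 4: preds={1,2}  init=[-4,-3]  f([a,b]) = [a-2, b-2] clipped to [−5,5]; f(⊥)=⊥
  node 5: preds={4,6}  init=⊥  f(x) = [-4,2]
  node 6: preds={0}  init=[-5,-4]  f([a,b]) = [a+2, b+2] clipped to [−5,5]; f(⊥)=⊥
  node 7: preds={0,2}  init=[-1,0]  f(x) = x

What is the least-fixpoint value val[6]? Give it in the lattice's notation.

Worklist (13 pops):
  #1 pop 0: in=⊥ → [-2,2] (no change)
  #2 pop 1: in=[-2,2] → [-4,5] (was [-2,5]); enqueue []
  #3 pop 2: in=[-4,5] → [-5,5] (was ⊥); enqueue []
  #4 pop 3: in=[-4,-3] → [-4,-3] (was ⊥); enqueue []
  #5 pop 4: in=[-5,5] → [-5,3] (was [-4,-3]); enqueue [3]
  #6 pop 5: in=[-5,3] → [-4,2] (was ⊥); enqueue [1]
  #7 pop 6: in=[-2,2] → [-5,4] (was [-5,-4]); enqueue [5]
  #8 pop 7: in=[-5,5] → [-5,5] (was [-1,0]); enqueue []
  #9 pop 3: in=[-5,3] → [-5,3] (was [-4,-3]); enqueue []
  #10 pop 1: in=[-4,2] → [-5,5] (was [-4,5]); enqueue [2,4]
  #11 pop 5: in=[-5,4] → [-4,2] (no change)
  #12 pop 2: in=[-5,5] → [-5,5] (no change)
  #13 pop 4: in=[-5,5] → [-5,3] (no change)

Fixpoint:
  val[0] = [-2,2]
  val[1] = [-5,5]
  val[2] = [-5,5]
  val[3] = [-5,3]
  val[4] = [-5,3]
  val[5] = [-4,2]
  val[6] = [-5,4]
  val[7] = [-5,5]

[-5,4]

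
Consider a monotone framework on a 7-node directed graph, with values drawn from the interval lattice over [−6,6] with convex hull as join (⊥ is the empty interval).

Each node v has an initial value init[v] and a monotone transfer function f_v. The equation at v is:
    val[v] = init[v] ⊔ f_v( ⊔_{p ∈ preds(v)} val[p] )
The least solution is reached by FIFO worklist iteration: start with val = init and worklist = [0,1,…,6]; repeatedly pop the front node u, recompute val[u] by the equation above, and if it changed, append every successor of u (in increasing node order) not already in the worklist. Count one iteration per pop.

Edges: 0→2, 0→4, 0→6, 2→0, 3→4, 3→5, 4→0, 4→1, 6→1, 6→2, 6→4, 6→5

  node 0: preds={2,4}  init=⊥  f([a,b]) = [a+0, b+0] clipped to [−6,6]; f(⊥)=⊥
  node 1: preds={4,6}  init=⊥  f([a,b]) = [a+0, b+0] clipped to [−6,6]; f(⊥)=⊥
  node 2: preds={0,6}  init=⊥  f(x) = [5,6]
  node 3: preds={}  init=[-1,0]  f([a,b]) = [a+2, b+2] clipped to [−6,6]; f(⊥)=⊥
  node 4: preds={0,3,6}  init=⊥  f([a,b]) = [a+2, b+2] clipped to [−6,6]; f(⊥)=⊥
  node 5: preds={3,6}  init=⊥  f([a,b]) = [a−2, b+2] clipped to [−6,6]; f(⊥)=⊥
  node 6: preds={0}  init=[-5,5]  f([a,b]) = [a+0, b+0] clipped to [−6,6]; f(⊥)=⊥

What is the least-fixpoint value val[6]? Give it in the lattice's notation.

[-5,6]

Iteration log — 16 steps:
  step 1. node 0  ⊔preds=⊥  new=⊥  stable
  step 2. node 1  ⊔preds=[-5,5]  new=[-5,5]  old=⊥  +wl: 
  step 3. node 2  ⊔preds=[-5,5]  new=[5,6]  old=⊥  +wl: 0
  step 4. node 3  ⊔preds=⊥  new=[-1,0]  stable
  step 5. node 4  ⊔preds=[-5,5]  new=[-3,6]  old=⊥  +wl: 1
  step 6. node 5  ⊔preds=[-5,5]  new=[-6,6]  old=⊥  +wl: 
  step 7. node 6  ⊔preds=⊥  new=[-5,5]  stable
  step 8. node 0  ⊔preds=[-3,6]  new=[-3,6]  old=⊥  +wl: 2,4,6
  step 9. node 1  ⊔preds=[-5,6]  new=[-5,6]  old=[-5,5]  +wl: 
  step 10. node 2  ⊔preds=[-5,6]  new=[5,6]  stable
  step 11. node 4  ⊔preds=[-5,6]  new=[-3,6]  stable
  step 12. node 6  ⊔preds=[-3,6]  new=[-5,6]  old=[-5,5]  +wl: 1,2,4,5
  step 13. node 1  ⊔preds=[-5,6]  new=[-5,6]  stable
  step 14. node 2  ⊔preds=[-5,6]  new=[5,6]  stable
  step 15. node 4  ⊔preds=[-5,6]  new=[-3,6]  stable
  step 16. node 5  ⊔preds=[-5,6]  new=[-6,6]  stable

Least fixpoint reached:
  node 0: [-3,6]
  node 1: [-5,6]
  node 2: [5,6]
  node 3: [-1,0]
  node 4: [-3,6]
  node 5: [-6,6]
  node 6: [-5,6]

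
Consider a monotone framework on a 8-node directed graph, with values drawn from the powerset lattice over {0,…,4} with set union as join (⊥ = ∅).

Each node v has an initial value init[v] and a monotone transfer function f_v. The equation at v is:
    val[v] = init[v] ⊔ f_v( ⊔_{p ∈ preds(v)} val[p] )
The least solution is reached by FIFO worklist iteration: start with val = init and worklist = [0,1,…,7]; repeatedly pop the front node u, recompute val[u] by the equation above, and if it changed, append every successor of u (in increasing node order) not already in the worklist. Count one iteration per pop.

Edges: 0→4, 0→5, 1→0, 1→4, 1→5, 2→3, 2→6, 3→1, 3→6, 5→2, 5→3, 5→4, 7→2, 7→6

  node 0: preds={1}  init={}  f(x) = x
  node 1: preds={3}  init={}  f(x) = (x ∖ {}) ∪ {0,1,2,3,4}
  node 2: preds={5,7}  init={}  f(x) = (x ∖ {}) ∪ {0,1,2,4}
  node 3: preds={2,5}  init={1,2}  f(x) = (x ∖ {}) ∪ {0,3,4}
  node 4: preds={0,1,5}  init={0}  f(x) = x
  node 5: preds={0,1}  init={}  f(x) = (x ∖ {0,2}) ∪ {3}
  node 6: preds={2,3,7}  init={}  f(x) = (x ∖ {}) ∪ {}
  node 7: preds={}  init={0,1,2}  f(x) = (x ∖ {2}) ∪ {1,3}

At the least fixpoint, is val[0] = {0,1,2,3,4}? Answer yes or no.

Worklist (15 pops):
  #1 pop 0: in={} → {} (no change)
  #2 pop 1: in={1,2} → {0,1,2,3,4} (was {}); enqueue [0]
  #3 pop 2: in={0,1,2} → {0,1,2,4} (was {}); enqueue []
  #4 pop 3: in={0,1,2,4} → {0,1,2,3,4} (was {1,2}); enqueue [1]
  #5 pop 4: in={0,1,2,3,4} → {0,1,2,3,4} (was {0}); enqueue []
  #6 pop 5: in={0,1,2,3,4} → {1,3,4} (was {}); enqueue [2,3,4]
  #7 pop 6: in={0,1,2,3,4} → {0,1,2,3,4} (was {}); enqueue []
  #8 pop 7: in={} → {0,1,2,3} (was {0,1,2}); enqueue [6]
  #9 pop 0: in={0,1,2,3,4} → {0,1,2,3,4} (was {}); enqueue [5]
  #10 pop 1: in={0,1,2,3,4} → {0,1,2,3,4} (no change)
  #11 pop 2: in={0,1,2,3,4} → {0,1,2,3,4} (was {0,1,2,4}); enqueue []
  #12 pop 3: in={0,1,2,3,4} → {0,1,2,3,4} (no change)
  #13 pop 4: in={0,1,2,3,4} → {0,1,2,3,4} (no change)
  #14 pop 6: in={0,1,2,3,4} → {0,1,2,3,4} (no change)
  #15 pop 5: in={0,1,2,3,4} → {1,3,4} (no change)

Fixpoint:
  val[0] = {0,1,2,3,4}
  val[1] = {0,1,2,3,4}
  val[2] = {0,1,2,3,4}
  val[3] = {0,1,2,3,4}
  val[4] = {0,1,2,3,4}
  val[5] = {1,3,4}
  val[6] = {0,1,2,3,4}
  val[7] = {0,1,2,3}

yes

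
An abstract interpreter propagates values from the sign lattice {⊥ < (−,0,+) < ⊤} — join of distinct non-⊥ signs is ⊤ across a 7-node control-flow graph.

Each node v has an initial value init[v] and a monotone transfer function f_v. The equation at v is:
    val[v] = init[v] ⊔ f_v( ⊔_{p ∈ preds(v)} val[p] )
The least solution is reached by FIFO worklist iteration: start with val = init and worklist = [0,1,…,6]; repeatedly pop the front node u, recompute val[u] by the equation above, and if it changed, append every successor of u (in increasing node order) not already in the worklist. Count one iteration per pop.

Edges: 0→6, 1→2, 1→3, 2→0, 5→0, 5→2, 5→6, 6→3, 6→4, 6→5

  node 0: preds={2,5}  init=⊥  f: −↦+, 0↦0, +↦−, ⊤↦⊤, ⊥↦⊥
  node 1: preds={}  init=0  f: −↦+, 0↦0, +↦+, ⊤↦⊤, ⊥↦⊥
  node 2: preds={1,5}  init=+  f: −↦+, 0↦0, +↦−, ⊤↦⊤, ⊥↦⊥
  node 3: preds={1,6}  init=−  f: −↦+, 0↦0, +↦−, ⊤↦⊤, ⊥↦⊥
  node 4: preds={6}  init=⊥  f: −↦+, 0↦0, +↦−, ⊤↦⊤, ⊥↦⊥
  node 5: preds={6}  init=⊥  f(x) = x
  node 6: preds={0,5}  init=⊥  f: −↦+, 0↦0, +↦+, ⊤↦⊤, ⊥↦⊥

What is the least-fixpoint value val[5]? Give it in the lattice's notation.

Worklist (20 pops):
  #1 pop 0: in=+ → − (was ⊥); enqueue []
  #2 pop 1: in=⊥ → 0 (no change)
  #3 pop 2: in=0 → ⊤ (was +); enqueue [0]
  #4 pop 3: in=0 → ⊤ (was −); enqueue []
  #5 pop 4: in=⊥ → ⊥ (no change)
  #6 pop 5: in=⊥ → ⊥ (no change)
  #7 pop 6: in=− → + (was ⊥); enqueue [3,4,5]
  #8 pop 0: in=⊤ → ⊤ (was −); enqueue [6]
  #9 pop 3: in=⊤ → ⊤ (no change)
  #10 pop 4: in=+ → − (was ⊥); enqueue []
  #11 pop 5: in=+ → + (was ⊥); enqueue [0,2]
  #12 pop 6: in=⊤ → ⊤ (was +); enqueue [3,4,5]
  #13 pop 0: in=⊤ → ⊤ (no change)
  #14 pop 2: in=⊤ → ⊤ (no change)
  #15 pop 3: in=⊤ → ⊤ (no change)
  #16 pop 4: in=⊤ → ⊤ (was −); enqueue []
  #17 pop 5: in=⊤ → ⊤ (was +); enqueue [0,2,6]
  #18 pop 0: in=⊤ → ⊤ (no change)
  #19 pop 2: in=⊤ → ⊤ (no change)
  #20 pop 6: in=⊤ → ⊤ (no change)

Fixpoint:
  val[0] = ⊤
  val[1] = 0
  val[2] = ⊤
  val[3] = ⊤
  val[4] = ⊤
  val[5] = ⊤
  val[6] = ⊤

⊤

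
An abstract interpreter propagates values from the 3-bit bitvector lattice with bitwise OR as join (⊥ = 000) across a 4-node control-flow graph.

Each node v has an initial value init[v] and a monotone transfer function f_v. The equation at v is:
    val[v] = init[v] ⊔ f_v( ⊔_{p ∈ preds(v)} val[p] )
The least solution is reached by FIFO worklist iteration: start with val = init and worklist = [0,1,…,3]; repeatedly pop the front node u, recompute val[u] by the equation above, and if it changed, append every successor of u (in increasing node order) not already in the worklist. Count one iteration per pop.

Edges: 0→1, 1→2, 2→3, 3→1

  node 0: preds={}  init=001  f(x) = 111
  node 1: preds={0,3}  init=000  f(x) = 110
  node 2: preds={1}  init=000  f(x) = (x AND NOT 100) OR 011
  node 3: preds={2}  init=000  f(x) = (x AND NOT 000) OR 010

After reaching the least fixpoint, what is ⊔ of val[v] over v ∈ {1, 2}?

111

Trace (5 dequeues):
  [1] u=0 | in 000 | out 111 | prev 001 | push {}
  [2] u=1 | in 111 | out 110 | prev 000 | push {}
  [3] u=2 | in 110 | out 011 | prev 000 | push {}
  [4] u=3 | in 011 | out 011 | prev 000 | push {1}
  [5] u=1 | in 111 | out 110 | ==

Converged values:
  [0] 111
  [1] 110
  [2] 011
  [3] 011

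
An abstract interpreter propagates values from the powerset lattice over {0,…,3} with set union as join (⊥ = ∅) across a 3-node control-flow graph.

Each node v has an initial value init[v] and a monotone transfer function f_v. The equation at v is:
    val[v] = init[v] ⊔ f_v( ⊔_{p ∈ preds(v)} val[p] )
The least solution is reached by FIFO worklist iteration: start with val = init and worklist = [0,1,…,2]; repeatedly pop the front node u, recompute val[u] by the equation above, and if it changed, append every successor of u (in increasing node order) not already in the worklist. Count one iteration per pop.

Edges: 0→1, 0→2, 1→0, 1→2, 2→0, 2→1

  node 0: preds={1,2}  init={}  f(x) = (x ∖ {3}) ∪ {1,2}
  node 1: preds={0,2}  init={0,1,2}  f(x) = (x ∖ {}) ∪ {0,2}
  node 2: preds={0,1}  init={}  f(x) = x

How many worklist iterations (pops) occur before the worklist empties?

5

Iteration log — 5 steps:
  step 1. node 0  ⊔preds={0,1,2}  new={0,1,2}  old={}  +wl: 
  step 2. node 1  ⊔preds={0,1,2}  new={0,1,2}  stable
  step 3. node 2  ⊔preds={0,1,2}  new={0,1,2}  old={}  +wl: 0,1
  step 4. node 0  ⊔preds={0,1,2}  new={0,1,2}  stable
  step 5. node 1  ⊔preds={0,1,2}  new={0,1,2}  stable

Least fixpoint reached:
  node 0: {0,1,2}
  node 1: {0,1,2}
  node 2: {0,1,2}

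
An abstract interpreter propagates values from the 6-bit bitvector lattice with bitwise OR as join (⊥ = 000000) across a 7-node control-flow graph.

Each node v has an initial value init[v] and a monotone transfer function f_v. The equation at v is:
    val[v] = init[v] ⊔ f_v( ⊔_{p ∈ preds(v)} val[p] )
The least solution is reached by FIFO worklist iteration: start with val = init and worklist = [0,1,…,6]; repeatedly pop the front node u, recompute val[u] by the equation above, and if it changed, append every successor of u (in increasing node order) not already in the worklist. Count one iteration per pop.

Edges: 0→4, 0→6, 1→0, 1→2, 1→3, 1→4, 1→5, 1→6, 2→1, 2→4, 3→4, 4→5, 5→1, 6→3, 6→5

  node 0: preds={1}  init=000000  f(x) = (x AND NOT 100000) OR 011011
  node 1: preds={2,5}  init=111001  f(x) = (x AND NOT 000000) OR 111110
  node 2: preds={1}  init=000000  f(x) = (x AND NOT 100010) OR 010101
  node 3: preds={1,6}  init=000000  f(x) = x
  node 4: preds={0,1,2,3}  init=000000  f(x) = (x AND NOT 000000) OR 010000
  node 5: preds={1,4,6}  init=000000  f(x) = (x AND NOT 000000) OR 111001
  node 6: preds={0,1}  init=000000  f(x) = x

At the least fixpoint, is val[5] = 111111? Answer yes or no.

yes

Worklist (13 pops):
  #1 pop 0: in=111001 → 011011 (was 000000); enqueue []
  #2 pop 1: in=000000 → 111111 (was 111001); enqueue [0]
  #3 pop 2: in=111111 → 011101 (was 000000); enqueue [1]
  #4 pop 3: in=111111 → 111111 (was 000000); enqueue []
  #5 pop 4: in=111111 → 111111 (was 000000); enqueue []
  #6 pop 5: in=111111 → 111111 (was 000000); enqueue []
  #7 pop 6: in=111111 → 111111 (was 000000); enqueue [3,5]
  #8 pop 0: in=111111 → 011111 (was 011011); enqueue [4,6]
  #9 pop 1: in=111111 → 111111 (no change)
  #10 pop 3: in=111111 → 111111 (no change)
  #11 pop 5: in=111111 → 111111 (no change)
  #12 pop 4: in=111111 → 111111 (no change)
  #13 pop 6: in=111111 → 111111 (no change)

Fixpoint:
  val[0] = 011111
  val[1] = 111111
  val[2] = 011101
  val[3] = 111111
  val[4] = 111111
  val[5] = 111111
  val[6] = 111111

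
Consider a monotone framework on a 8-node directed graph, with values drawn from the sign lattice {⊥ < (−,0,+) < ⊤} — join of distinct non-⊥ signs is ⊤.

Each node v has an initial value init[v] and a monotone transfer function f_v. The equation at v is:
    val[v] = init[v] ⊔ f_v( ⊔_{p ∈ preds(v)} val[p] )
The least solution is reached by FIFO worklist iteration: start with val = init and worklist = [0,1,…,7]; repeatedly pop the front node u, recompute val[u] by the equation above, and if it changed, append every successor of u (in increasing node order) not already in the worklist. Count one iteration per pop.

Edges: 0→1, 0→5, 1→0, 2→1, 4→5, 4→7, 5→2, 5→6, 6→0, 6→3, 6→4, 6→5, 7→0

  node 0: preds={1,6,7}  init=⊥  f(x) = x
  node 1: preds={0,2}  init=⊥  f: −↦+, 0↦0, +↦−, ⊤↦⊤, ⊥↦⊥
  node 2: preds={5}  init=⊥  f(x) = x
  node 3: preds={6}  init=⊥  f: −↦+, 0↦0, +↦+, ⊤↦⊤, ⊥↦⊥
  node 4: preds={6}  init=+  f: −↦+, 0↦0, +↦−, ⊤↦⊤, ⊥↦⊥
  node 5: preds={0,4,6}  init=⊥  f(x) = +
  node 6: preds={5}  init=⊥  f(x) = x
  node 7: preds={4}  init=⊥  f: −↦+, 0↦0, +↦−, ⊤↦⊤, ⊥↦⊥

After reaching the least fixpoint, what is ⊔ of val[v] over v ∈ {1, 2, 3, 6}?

⊤

Worklist (16 pops):
  #1 pop 0: in=⊥ → ⊥ (no change)
  #2 pop 1: in=⊥ → ⊥ (no change)
  #3 pop 2: in=⊥ → ⊥ (no change)
  #4 pop 3: in=⊥ → ⊥ (no change)
  #5 pop 4: in=⊥ → + (no change)
  #6 pop 5: in=+ → + (was ⊥); enqueue [2]
  #7 pop 6: in=+ → + (was ⊥); enqueue [0,3,4,5]
  #8 pop 7: in=+ → − (was ⊥); enqueue []
  #9 pop 2: in=+ → + (was ⊥); enqueue [1]
  #10 pop 0: in=⊤ → ⊤ (was ⊥); enqueue []
  #11 pop 3: in=+ → + (was ⊥); enqueue []
  #12 pop 4: in=+ → ⊤ (was +); enqueue [7]
  #13 pop 5: in=⊤ → + (no change)
  #14 pop 1: in=⊤ → ⊤ (was ⊥); enqueue [0]
  #15 pop 7: in=⊤ → ⊤ (was −); enqueue []
  #16 pop 0: in=⊤ → ⊤ (no change)

Fixpoint:
  val[0] = ⊤
  val[1] = ⊤
  val[2] = +
  val[3] = +
  val[4] = ⊤
  val[5] = +
  val[6] = +
  val[7] = ⊤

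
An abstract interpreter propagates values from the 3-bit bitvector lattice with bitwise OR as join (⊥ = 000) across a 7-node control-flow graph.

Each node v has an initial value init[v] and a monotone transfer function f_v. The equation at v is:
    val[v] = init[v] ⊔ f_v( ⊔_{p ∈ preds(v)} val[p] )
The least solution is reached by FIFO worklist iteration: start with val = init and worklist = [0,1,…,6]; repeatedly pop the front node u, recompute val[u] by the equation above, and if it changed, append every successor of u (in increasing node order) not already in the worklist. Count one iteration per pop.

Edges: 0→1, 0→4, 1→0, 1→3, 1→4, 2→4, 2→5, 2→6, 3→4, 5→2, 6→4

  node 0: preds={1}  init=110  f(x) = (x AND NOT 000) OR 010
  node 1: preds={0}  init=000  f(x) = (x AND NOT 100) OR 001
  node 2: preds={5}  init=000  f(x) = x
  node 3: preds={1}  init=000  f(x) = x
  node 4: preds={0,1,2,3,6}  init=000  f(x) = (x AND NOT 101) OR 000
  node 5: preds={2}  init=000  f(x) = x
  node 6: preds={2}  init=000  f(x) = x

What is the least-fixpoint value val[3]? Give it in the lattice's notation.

011

Trace (10 dequeues):
  [1] u=0 | in 000 | out 110 | ==
  [2] u=1 | in 110 | out 011 | prev 000 | push {0}
  [3] u=2 | in 000 | out 000 | ==
  [4] u=3 | in 011 | out 011 | prev 000 | push {}
  [5] u=4 | in 111 | out 010 | prev 000 | push {}
  [6] u=5 | in 000 | out 000 | ==
  [7] u=6 | in 000 | out 000 | ==
  [8] u=0 | in 011 | out 111 | prev 110 | push {1,4}
  [9] u=1 | in 111 | out 011 | ==
  [10] u=4 | in 111 | out 010 | ==

Converged values:
  [0] 111
  [1] 011
  [2] 000
  [3] 011
  [4] 010
  [5] 000
  [6] 000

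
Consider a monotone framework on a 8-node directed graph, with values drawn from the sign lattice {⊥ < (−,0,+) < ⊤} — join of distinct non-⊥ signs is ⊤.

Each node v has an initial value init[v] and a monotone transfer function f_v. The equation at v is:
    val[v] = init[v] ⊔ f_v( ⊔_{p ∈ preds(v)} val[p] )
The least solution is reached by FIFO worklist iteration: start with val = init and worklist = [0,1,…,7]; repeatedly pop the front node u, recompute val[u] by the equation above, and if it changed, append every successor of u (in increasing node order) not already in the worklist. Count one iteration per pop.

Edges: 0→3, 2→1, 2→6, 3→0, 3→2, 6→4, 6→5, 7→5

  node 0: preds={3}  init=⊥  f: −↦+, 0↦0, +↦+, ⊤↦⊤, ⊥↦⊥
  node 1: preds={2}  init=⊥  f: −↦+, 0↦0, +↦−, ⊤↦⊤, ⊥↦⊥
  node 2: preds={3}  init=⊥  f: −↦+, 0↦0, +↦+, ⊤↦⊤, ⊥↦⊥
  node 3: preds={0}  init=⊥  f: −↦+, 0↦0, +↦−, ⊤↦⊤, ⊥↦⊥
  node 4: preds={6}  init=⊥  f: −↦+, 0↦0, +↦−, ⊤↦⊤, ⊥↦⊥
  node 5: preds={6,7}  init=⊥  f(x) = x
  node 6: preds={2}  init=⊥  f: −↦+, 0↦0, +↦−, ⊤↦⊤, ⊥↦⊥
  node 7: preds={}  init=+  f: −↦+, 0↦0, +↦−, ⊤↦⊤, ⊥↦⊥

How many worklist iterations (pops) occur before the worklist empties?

Worklist (8 pops):
  #1 pop 0: in=⊥ → ⊥ (no change)
  #2 pop 1: in=⊥ → ⊥ (no change)
  #3 pop 2: in=⊥ → ⊥ (no change)
  #4 pop 3: in=⊥ → ⊥ (no change)
  #5 pop 4: in=⊥ → ⊥ (no change)
  #6 pop 5: in=+ → + (was ⊥); enqueue []
  #7 pop 6: in=⊥ → ⊥ (no change)
  #8 pop 7: in=⊥ → + (no change)

Fixpoint:
  val[0] = ⊥
  val[1] = ⊥
  val[2] = ⊥
  val[3] = ⊥
  val[4] = ⊥
  val[5] = +
  val[6] = ⊥
  val[7] = +

8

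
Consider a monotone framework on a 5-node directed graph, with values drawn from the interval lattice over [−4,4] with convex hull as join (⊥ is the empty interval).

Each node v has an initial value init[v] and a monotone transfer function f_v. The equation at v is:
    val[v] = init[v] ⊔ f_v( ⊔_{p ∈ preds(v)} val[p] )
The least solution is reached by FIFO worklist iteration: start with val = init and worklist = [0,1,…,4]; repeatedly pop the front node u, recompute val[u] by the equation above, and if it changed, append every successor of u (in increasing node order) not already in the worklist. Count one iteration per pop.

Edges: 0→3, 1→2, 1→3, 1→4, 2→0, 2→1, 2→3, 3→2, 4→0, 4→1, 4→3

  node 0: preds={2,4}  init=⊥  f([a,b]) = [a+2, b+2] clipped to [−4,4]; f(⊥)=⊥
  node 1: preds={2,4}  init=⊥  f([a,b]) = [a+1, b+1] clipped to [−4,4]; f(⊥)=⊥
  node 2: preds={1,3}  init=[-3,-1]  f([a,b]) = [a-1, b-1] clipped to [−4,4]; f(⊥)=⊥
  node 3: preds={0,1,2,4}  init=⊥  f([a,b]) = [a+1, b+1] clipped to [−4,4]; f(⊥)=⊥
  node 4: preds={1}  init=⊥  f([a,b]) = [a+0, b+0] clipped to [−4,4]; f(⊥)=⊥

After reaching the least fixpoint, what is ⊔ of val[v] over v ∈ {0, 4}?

[-2,4]

Worklist (19 pops):
  #1 pop 0: in=[-3,-1] → [-1,1] (was ⊥); enqueue []
  #2 pop 1: in=[-3,-1] → [-2,0] (was ⊥); enqueue []
  #3 pop 2: in=[-2,0] → [-3,-1] (no change)
  #4 pop 3: in=[-3,1] → [-2,2] (was ⊥); enqueue [2]
  #5 pop 4: in=[-2,0] → [-2,0] (was ⊥); enqueue [0,1,3]
  #6 pop 2: in=[-2,2] → [-3,1] (was [-3,-1]); enqueue []
  #7 pop 0: in=[-3,1] → [-1,3] (was [-1,1]); enqueue []
  #8 pop 1: in=[-3,1] → [-2,2] (was [-2,0]); enqueue [2,4]
  #9 pop 3: in=[-3,3] → [-2,4] (was [-2,2]); enqueue []
  #10 pop 2: in=[-2,4] → [-3,3] (was [-3,1]); enqueue [0,1,3]
  #11 pop 4: in=[-2,2] → [-2,2] (was [-2,0]); enqueue []
  #12 pop 0: in=[-3,3] → [-1,4] (was [-1,3]); enqueue []
  #13 pop 1: in=[-3,3] → [-2,4] (was [-2,2]); enqueue [2,4]
  #14 pop 3: in=[-3,4] → [-2,4] (no change)
  #15 pop 2: in=[-2,4] → [-3,3] (no change)
  #16 pop 4: in=[-2,4] → [-2,4] (was [-2,2]); enqueue [0,1,3]
  #17 pop 0: in=[-3,4] → [-1,4] (no change)
  #18 pop 1: in=[-3,4] → [-2,4] (no change)
  #19 pop 3: in=[-3,4] → [-2,4] (no change)

Fixpoint:
  val[0] = [-1,4]
  val[1] = [-2,4]
  val[2] = [-3,3]
  val[3] = [-2,4]
  val[4] = [-2,4]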